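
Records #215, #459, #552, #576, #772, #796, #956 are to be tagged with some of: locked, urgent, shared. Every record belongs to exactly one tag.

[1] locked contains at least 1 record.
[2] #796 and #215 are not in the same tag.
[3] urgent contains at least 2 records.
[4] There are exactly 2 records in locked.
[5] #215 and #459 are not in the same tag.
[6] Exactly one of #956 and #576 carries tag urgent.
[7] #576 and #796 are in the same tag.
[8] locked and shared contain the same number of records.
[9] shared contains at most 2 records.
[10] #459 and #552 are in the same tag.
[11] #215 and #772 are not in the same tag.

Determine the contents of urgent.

urgent = {#576, #772, #796}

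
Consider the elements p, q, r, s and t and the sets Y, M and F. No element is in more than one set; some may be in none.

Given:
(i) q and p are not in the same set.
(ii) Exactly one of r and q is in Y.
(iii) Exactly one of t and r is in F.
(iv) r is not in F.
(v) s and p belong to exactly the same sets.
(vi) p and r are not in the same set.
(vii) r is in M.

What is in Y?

Y = {q}

From (iv): r ∉ F.
From (vii): r ∈ M.
(ii) (exactly one): q ∈ Y.
(iii) (exactly one): t ∈ F.
(vi): p ∉ M.
(i): p ∉ Y.
(v): s matches p: s ∉ Y.
(v): s matches p: s ∉ M.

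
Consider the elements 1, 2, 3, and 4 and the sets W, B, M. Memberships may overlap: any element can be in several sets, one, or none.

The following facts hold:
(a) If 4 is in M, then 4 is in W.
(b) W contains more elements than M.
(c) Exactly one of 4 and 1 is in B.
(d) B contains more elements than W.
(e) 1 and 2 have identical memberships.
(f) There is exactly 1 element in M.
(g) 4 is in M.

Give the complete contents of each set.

W = {3, 4}; B = {1, 2, 3}; M = {4}

From (g): 4 ∈ M.
(a): 4 ∈ W.
(f): M already has 1, so the rest are out.
Suppose 1 ∈ W: no assignment then satisfies all the clues, so 1 ∉ W.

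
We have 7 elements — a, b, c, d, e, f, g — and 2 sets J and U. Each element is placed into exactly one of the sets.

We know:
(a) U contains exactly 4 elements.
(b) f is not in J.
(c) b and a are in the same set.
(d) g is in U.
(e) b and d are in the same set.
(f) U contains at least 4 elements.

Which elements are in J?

J = {a, b, d}

From (b): f ∉ J.
From (d): g ∈ U.
Only one set left: f ∈ U.
Suppose a ∉ J: no assignment then satisfies all the clues, so a ∈ J.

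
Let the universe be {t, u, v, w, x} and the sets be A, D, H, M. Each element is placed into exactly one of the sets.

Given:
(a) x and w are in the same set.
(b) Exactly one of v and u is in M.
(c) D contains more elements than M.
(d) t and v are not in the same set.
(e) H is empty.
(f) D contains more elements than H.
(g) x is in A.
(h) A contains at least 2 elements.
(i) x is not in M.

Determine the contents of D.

D = {t, u}

From (g): x ∈ A.
(a): w matches x: w ∈ A.
(e): H already has 0, so the rest are out.
Suppose t ∉ D: no assignment then satisfies all the clues, so t ∈ D.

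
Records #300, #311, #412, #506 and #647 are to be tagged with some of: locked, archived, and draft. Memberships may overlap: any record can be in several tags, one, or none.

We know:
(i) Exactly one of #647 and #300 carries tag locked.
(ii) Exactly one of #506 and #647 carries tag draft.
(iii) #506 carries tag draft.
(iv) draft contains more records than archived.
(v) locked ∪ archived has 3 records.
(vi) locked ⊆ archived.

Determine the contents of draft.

draft = {#300, #311, #412, #506}

From (iii): #506 ∈ draft.
(ii) (exactly one): #647 ∉ draft.
Suppose #300 ∉ draft: no assignment then satisfies all the clues, so #300 ∈ draft.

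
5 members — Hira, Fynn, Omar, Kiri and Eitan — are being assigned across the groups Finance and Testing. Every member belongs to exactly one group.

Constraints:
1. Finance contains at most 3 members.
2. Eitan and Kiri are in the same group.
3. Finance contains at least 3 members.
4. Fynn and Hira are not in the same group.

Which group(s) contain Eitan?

Eitan: Finance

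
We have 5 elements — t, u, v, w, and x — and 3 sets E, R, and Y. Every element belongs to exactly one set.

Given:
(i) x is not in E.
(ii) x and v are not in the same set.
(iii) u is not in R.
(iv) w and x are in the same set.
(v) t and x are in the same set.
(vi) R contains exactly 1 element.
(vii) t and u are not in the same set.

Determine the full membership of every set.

E = {u}; R = {v}; Y = {t, w, x}

From (i): x ∉ E.
From (iii): u ∉ R.
(iv): w matches x: w ∉ E.
(v): t matches x: t ∉ E.
Suppose t ∈ R: no assignment then satisfies all the clues, so t ∉ R.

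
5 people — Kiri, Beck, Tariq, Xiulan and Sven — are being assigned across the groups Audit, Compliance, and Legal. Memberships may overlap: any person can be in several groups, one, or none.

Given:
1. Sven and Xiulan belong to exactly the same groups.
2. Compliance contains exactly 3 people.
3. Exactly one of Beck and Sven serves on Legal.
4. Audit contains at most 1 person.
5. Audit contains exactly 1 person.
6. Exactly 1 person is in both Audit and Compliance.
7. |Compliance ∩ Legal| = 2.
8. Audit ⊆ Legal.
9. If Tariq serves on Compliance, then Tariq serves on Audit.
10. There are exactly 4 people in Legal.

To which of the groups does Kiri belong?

Kiri: Compliance, Legal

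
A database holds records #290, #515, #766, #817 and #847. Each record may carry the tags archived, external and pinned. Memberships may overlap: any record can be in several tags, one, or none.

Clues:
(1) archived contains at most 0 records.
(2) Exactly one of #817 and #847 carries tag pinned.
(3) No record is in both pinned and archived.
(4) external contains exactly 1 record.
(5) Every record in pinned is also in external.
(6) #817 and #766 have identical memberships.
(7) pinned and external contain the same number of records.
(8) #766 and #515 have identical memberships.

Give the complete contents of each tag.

archived = {}; external = {#847}; pinned = {#847}

(1): archived already has 0, so the rest are out.
Suppose #290 ∈ external: no assignment then satisfies all the clues, so #290 ∉ external.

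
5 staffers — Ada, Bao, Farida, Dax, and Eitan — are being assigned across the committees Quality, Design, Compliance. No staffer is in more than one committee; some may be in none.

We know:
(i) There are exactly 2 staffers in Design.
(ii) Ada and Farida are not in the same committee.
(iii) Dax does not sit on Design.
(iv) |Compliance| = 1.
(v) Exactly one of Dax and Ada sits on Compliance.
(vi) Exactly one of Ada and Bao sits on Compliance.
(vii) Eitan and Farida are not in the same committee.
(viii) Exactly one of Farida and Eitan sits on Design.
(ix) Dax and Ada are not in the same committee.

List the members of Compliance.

Compliance = {Ada}

From (iii): Dax ∉ Design.
Suppose Ada ∉ Compliance: no assignment then satisfies all the clues, so Ada ∈ Compliance.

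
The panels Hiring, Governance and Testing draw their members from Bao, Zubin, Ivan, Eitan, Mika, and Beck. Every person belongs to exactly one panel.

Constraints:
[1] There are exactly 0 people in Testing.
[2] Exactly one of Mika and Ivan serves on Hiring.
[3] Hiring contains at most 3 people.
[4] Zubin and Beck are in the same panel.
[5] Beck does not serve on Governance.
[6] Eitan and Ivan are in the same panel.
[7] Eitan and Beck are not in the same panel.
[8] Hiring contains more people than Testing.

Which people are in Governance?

Governance = {Bao, Eitan, Ivan}

From (5): Beck ∉ Governance.
(1): Testing already has 0, so the rest are out.
(4): Zubin matches Beck: Zubin ∉ Governance.
Only one panel left: Zubin ∈ Hiring.
Only one panel left: Beck ∈ Hiring.
(7): Eitan ∉ Hiring.
Only one panel left: Eitan ∈ Governance.
(6): Ivan matches Eitan: Ivan ∉ Hiring.
(6): Ivan matches Eitan: Ivan ∈ Governance.
(2) (exactly one): Mika ∈ Hiring.
(3): Hiring already has 3, so the rest are out.
Only one panel left: Bao ∈ Governance.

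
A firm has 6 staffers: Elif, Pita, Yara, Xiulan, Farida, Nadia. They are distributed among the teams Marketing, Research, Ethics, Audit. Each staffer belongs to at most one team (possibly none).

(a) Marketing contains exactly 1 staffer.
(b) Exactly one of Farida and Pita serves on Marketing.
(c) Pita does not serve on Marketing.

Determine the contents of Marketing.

From (c): Pita ∉ Marketing.
(b) (exactly one): Farida ∈ Marketing.
(a): Marketing already has 1, so the rest are out.

Marketing = {Farida}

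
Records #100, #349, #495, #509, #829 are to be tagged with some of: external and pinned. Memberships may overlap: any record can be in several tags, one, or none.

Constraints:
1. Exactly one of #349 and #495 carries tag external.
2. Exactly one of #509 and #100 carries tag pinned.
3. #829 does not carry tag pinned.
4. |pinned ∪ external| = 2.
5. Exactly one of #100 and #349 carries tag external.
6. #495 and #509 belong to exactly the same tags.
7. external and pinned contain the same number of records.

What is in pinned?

pinned = {#100}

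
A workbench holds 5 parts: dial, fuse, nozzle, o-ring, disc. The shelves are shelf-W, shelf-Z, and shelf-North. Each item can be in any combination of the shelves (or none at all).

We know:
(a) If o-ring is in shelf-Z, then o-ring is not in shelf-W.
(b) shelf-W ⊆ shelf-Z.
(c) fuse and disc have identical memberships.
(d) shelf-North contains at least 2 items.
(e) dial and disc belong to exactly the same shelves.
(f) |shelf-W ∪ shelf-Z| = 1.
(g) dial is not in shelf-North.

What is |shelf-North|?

2

From (g): dial ∉ shelf-North.
(e): disc matches dial: disc ∉ shelf-North.
(c): fuse matches disc: fuse ∉ shelf-North.
(d): only 2 candidates remain for shelf-North, so all are in.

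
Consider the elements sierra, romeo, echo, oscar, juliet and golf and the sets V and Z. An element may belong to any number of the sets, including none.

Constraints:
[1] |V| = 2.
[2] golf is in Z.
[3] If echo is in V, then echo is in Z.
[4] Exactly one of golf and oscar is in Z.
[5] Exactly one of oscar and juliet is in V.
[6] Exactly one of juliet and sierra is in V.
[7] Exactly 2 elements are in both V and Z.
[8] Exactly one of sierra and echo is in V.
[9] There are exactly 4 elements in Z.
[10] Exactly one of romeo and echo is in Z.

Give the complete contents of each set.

From (2): golf ∈ Z.
(4) (exactly one): oscar ∉ Z.
Suppose sierra ∈ V: no assignment then satisfies all the clues, so sierra ∉ V.

V = {echo, juliet}; Z = {echo, golf, juliet, sierra}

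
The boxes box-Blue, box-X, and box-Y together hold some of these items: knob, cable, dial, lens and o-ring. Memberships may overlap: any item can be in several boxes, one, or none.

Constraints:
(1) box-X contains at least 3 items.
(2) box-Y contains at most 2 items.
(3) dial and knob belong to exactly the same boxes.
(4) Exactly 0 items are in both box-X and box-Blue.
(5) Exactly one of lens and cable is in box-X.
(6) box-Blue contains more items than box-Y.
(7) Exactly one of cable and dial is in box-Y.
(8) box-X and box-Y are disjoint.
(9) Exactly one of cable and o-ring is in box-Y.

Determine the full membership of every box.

box-Blue = {cable, o-ring}; box-X = {dial, knob, lens}; box-Y = {cable}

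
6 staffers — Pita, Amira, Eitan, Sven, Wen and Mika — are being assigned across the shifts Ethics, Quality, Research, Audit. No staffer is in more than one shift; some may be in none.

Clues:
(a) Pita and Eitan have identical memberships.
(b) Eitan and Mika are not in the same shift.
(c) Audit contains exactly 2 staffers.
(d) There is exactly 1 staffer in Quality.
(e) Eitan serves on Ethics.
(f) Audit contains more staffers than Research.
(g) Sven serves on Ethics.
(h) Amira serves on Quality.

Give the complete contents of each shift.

From (e): Eitan ∈ Ethics.
From (g): Sven ∈ Ethics.
From (h): Amira ∈ Quality.
(a): Pita matches Eitan: Pita ∈ Ethics.
(b): Mika ∉ Ethics.
(c): only 2 candidates remain for Audit, so all are in.

Ethics = {Eitan, Pita, Sven}; Quality = {Amira}; Research = {}; Audit = {Mika, Wen}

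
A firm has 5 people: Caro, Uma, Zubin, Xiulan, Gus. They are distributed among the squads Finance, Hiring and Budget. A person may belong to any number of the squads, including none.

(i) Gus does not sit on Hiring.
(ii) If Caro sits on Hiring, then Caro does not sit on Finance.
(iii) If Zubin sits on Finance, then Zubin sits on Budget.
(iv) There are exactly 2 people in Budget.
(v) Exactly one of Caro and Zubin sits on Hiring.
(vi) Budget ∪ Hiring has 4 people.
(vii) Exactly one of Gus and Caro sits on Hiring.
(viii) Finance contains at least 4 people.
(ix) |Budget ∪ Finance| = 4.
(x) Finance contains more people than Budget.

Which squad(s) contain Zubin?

Zubin: Budget, Finance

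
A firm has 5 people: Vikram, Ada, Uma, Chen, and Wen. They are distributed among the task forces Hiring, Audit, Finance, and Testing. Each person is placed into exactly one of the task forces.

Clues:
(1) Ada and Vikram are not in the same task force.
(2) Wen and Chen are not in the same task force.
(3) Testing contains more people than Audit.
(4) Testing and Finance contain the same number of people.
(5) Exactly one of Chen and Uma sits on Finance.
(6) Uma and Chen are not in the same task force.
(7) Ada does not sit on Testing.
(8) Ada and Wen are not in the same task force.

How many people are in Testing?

2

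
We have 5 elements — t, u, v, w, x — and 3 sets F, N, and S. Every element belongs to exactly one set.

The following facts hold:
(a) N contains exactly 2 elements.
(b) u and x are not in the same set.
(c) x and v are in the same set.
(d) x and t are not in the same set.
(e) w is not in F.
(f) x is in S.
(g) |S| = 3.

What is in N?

N = {t, u}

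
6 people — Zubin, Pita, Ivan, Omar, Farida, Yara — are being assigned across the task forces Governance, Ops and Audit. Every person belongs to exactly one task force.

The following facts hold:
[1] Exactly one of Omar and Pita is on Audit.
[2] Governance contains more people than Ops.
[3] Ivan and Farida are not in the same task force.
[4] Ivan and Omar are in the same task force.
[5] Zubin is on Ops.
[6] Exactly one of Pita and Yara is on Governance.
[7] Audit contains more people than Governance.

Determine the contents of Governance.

Governance = {Farida, Pita}

From (5): Zubin ∈ Ops.
Suppose Pita ∉ Governance: no assignment then satisfies all the clues, so Pita ∈ Governance.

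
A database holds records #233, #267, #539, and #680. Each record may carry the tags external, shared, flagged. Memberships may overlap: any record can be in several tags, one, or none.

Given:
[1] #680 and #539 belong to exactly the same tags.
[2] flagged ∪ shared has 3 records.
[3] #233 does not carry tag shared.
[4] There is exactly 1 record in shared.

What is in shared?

shared = {#267}

From (3): #233 ∉ shared.
Suppose #267 ∉ shared: no assignment then satisfies all the clues, so #267 ∈ shared.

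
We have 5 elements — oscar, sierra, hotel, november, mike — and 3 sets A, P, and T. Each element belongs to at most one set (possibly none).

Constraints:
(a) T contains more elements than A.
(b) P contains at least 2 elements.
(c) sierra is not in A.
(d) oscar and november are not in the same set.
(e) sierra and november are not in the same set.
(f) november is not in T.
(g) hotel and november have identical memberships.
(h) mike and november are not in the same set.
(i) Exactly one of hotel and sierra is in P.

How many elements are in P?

2

From (c): sierra ∉ A.
From (f): november ∉ T.
(g): hotel matches november: hotel ∉ T.
Suppose hotel ∈ A: no assignment then satisfies all the clues, so hotel ∉ A.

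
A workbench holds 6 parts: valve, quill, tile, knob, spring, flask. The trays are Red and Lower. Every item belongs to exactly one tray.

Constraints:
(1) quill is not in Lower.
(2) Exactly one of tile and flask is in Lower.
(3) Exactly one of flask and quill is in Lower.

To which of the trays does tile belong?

tile: Red

From (1): quill ∉ Lower.
(3) (exactly one): flask ∈ Lower.
Only one tray left: quill ∈ Red.
(2) (exactly one): tile ∉ Lower.
Only one tray left: tile ∈ Red.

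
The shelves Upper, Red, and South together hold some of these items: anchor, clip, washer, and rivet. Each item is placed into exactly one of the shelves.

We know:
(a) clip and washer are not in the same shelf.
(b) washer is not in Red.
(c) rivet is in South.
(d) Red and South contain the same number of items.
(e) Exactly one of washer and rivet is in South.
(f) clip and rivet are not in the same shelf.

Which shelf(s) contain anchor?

From (b): washer ∉ Red.
From (c): rivet ∈ South.
(e) (exactly one): washer ∉ South.
(f): clip ∉ South.
Only one shelf left: washer ∈ Upper.
(a): clip ∉ Upper.
Only one shelf left: clip ∈ Red.
Suppose anchor ∉ Upper: no assignment then satisfies all the clues, so anchor ∈ Upper.

anchor: Upper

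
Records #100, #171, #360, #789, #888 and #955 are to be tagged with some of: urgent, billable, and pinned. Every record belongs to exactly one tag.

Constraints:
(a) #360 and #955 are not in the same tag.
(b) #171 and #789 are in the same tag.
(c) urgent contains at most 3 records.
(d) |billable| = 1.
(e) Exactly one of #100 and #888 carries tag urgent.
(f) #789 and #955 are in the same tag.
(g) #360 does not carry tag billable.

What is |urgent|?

From (g): #360 ∉ billable.
Suppose #100 ∈ pinned: no assignment then satisfies all the clues, so #100 ∉ pinned.

2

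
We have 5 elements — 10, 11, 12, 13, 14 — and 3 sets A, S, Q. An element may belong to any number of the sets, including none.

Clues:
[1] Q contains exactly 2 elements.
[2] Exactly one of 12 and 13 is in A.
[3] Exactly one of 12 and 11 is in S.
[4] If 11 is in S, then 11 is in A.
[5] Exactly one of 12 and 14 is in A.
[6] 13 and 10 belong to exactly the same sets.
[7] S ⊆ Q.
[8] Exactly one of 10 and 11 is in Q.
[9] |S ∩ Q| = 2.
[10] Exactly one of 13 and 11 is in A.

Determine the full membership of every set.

A = {11, 12}; S = {11, 14}; Q = {11, 14}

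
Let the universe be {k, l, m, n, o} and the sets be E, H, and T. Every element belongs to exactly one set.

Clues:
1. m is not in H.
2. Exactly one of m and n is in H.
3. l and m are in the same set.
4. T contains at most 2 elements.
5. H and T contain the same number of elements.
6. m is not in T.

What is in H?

H = {n}

From (1): m ∉ H.
From (6): m ∉ T.
(2) (exactly one): n ∈ H.
(3): l matches m: l ∉ H.
(3): l matches m: l ∉ T.
Only one set left: l ∈ E.
Only one set left: m ∈ E.
Suppose k ∈ H: no assignment then satisfies all the clues, so k ∉ H.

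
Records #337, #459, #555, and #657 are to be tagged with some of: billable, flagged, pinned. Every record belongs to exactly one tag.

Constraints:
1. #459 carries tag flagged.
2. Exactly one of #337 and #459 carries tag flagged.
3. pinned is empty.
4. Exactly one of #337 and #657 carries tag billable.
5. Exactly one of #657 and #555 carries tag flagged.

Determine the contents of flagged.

From (1): #459 ∈ flagged.
(2) (exactly one): #337 ∉ flagged.
(3): pinned already has 0, so the rest are out.
Only one tag left: #337 ∈ billable.
(4) (exactly one): #657 ∉ billable.
Only one tag left: #657 ∈ flagged.
(5) (exactly one): #555 ∉ flagged.
Only one tag left: #555 ∈ billable.

flagged = {#459, #657}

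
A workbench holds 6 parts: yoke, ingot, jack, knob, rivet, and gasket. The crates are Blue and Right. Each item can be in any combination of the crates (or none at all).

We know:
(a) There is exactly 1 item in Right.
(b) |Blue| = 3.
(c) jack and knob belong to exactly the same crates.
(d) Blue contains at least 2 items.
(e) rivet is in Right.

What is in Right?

Right = {rivet}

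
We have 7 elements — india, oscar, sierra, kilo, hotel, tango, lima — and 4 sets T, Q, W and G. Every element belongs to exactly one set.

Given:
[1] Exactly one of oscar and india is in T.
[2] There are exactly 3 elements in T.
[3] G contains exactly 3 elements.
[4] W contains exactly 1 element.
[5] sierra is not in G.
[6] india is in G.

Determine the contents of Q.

From (5): sierra ∉ G.
From (6): india ∈ G.
(1) (exactly one): oscar ∈ T.
Suppose sierra ∈ Q: no assignment then satisfies all the clues, so sierra ∉ Q.

Q = {}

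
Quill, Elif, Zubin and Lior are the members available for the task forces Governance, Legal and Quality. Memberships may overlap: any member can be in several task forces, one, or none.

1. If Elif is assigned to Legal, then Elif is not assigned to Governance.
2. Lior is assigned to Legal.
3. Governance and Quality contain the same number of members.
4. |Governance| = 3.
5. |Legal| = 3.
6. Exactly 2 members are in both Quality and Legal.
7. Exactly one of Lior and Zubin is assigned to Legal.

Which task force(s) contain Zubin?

From (2): Lior ∈ Legal.
(7) (exactly one): Zubin ∉ Legal.
(5): only 3 candidates remain for Legal, so all are in.
(1): Elif ∉ Governance.
(4): only 3 candidates remain for Governance, so all are in.
Suppose Zubin ∉ Quality: no assignment then satisfies all the clues, so Zubin ∈ Quality.

Zubin: Governance, Quality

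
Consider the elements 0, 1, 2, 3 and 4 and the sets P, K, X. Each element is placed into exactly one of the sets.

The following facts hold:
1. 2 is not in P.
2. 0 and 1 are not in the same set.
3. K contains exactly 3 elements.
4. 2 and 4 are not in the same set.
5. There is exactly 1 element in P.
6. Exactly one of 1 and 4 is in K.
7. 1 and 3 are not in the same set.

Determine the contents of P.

From (1): 2 ∉ P.
Suppose 0 ∈ P: no assignment then satisfies all the clues, so 0 ∉ P.

P = {1}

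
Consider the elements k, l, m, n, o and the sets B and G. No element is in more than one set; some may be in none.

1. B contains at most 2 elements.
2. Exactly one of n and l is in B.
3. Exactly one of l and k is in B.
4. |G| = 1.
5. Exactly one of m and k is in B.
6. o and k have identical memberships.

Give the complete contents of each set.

B = {l, m}; G = {n}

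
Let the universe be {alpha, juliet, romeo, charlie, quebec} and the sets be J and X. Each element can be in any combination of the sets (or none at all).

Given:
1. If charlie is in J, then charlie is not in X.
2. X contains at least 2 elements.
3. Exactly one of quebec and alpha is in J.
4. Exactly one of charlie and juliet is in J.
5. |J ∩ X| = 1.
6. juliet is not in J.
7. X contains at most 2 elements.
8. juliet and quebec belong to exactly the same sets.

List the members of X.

From (6): juliet ∉ J.
(4) (exactly one): charlie ∈ J.
(8): quebec matches juliet: quebec ∉ J.
(1): charlie ∉ X.
(3) (exactly one): alpha ∈ J.
Suppose alpha ∉ X: no assignment then satisfies all the clues, so alpha ∈ X.

X = {alpha, romeo}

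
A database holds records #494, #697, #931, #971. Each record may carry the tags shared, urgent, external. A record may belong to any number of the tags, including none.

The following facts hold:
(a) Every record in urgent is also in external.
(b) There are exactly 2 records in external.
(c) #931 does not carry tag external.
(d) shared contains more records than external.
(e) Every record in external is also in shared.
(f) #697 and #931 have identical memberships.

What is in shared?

From (c): #931 ∉ external.
(a) contrapositive: #931 ∉ urgent.
(f): #697 matches #931: #697 ∉ urgent.
(f): #697 matches #931: #697 ∉ external.
(b): only 2 candidates remain for external, so all are in.
(e) with #494 ∈ external: #494 ∈ shared.
(e) with #971 ∈ external: #971 ∈ shared.
Suppose #697 ∉ shared: no assignment then satisfies all the clues, so #697 ∈ shared.

shared = {#494, #697, #931, #971}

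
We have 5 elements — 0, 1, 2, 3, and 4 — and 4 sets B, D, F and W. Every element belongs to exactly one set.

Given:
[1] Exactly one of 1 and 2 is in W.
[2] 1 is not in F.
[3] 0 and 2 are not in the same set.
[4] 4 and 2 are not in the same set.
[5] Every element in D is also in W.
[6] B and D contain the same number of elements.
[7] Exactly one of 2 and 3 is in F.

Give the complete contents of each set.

B = {}; D = {}; F = {2}; W = {0, 1, 3, 4}

From (2): 1 ∉ F.
Suppose 0 ∈ B: no assignment then satisfies all the clues, so 0 ∉ B.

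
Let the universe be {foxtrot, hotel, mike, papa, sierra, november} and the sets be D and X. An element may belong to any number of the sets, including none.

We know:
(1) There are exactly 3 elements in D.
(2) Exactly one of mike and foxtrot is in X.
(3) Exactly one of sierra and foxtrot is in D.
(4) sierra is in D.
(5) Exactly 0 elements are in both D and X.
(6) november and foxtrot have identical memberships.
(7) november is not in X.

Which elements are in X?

From (4): sierra ∈ D.
From (7): november ∉ X.
(3) (exactly one): foxtrot ∉ D.
(6): november matches foxtrot: november ∉ D.
(6): foxtrot matches november: foxtrot ∉ X.
(2) (exactly one): mike ∈ X.
Suppose hotel ∈ X: no assignment then satisfies all the clues, so hotel ∉ X.

X = {mike}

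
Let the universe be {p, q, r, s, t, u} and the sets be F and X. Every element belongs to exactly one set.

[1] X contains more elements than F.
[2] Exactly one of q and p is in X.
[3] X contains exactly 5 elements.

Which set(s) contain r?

r: X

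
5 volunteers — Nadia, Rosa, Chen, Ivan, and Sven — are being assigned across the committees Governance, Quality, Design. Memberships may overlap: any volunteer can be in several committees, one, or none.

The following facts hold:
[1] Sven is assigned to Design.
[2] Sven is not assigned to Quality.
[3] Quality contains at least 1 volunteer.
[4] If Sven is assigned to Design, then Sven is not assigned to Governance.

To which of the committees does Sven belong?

From (1): Sven ∈ Design.
From (2): Sven ∉ Quality.
(4): Sven ∉ Governance.

Sven: Design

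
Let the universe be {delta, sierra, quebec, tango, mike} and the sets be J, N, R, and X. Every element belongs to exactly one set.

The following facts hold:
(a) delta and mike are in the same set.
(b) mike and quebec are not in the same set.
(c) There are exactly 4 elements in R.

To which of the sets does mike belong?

mike: R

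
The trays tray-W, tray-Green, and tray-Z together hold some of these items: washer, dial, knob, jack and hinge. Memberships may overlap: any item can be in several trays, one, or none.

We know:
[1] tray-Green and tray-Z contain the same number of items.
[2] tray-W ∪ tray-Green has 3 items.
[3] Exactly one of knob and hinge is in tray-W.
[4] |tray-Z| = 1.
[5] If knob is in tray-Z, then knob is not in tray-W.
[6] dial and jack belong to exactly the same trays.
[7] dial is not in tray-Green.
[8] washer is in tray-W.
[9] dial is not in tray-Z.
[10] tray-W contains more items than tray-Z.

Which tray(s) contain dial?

dial: none

From (7): dial ∉ tray-Green.
From (8): washer ∈ tray-W.
From (9): dial ∉ tray-Z.
(6): jack matches dial: jack ∉ tray-Green.
(6): jack matches dial: jack ∉ tray-Z.
Suppose dial ∈ tray-W: no assignment then satisfies all the clues, so dial ∉ tray-W.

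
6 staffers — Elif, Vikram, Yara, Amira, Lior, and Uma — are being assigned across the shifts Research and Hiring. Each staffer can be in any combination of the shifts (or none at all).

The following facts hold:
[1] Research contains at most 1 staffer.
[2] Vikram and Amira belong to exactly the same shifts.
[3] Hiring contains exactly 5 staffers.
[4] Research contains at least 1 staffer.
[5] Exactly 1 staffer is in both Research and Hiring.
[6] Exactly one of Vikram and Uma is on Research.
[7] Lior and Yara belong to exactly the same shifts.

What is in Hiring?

Hiring = {Amira, Lior, Uma, Vikram, Yara}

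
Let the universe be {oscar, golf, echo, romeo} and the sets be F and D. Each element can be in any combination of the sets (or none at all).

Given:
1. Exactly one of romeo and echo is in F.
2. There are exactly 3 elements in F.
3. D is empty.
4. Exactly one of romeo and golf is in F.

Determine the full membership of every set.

(3): D already has 0, so the rest are out.
Suppose oscar ∉ F: no assignment then satisfies all the clues, so oscar ∈ F.

F = {echo, golf, oscar}; D = {}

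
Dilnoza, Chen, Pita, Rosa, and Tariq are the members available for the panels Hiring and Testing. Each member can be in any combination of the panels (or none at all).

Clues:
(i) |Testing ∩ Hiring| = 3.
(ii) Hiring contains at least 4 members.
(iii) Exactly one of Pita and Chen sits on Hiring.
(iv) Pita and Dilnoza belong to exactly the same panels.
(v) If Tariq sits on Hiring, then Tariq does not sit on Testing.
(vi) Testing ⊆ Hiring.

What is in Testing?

Testing = {Dilnoza, Pita, Rosa}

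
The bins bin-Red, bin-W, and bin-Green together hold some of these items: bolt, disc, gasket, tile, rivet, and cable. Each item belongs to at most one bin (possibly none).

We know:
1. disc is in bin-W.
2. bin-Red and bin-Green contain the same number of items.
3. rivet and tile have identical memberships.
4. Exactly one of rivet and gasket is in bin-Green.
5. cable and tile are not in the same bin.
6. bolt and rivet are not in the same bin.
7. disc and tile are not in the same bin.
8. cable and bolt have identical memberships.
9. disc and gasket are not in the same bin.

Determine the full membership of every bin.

bin-Red = {bolt, cable}; bin-W = {disc}; bin-Green = {rivet, tile}

From (1): disc ∈ bin-W.
(7): tile ∉ bin-W.
(9): gasket ∉ bin-W.
(3): rivet matches tile: rivet ∉ bin-W.
Suppose bolt ∉ bin-Red: no assignment then satisfies all the clues, so bolt ∈ bin-Red.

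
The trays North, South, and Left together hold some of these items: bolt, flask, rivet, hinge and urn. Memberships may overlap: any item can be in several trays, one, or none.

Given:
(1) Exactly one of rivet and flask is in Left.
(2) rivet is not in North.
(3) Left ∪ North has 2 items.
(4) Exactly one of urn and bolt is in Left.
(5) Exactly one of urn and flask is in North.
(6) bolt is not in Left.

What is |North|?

1

From (2): rivet ∉ North.
From (6): bolt ∉ Left.
(4) (exactly one): urn ∈ Left.
Suppose bolt ∈ North: no assignment then satisfies all the clues, so bolt ∉ North.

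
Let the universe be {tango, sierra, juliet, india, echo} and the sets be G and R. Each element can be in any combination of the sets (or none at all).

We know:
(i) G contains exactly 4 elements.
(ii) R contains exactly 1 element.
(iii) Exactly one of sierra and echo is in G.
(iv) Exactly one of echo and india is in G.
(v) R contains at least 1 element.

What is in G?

G = {india, juliet, sierra, tango}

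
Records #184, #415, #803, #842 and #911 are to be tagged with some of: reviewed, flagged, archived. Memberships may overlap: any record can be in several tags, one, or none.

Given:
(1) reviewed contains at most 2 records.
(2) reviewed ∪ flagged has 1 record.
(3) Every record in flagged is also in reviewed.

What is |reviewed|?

1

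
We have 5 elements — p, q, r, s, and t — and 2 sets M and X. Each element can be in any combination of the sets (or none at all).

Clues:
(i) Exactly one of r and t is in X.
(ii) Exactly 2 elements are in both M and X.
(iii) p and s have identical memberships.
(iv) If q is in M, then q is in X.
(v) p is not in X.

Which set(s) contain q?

q: M, X

From (v): p ∉ X.
(iii): s matches p: s ∉ X.
Suppose q ∉ M: no assignment then satisfies all the clues, so q ∈ M.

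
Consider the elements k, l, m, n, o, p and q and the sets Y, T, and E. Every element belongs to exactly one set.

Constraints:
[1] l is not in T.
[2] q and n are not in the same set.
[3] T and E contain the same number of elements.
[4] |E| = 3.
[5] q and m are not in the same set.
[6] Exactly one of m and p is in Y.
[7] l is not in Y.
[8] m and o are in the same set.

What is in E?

From (1): l ∉ T.
From (7): l ∉ Y.
Only one set left: l ∈ E.
Suppose k ∉ E: no assignment then satisfies all the clues, so k ∈ E.

E = {k, l, q}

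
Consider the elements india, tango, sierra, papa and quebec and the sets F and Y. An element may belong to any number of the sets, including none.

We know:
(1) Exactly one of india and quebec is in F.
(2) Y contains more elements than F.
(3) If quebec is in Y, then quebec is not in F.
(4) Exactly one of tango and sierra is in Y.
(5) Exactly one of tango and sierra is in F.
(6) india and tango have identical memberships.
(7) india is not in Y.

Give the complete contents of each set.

F = {india, tango}; Y = {papa, quebec, sierra}

From (7): india ∉ Y.
(6): tango matches india: tango ∉ Y.
(4) (exactly one): sierra ∈ Y.
Suppose india ∉ F: no assignment then satisfies all the clues, so india ∈ F.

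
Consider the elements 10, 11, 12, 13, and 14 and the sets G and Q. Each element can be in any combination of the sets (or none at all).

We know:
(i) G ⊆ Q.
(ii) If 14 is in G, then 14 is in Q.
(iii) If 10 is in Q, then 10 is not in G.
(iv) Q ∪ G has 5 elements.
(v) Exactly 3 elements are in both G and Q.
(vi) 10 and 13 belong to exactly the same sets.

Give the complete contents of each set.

G = {11, 12, 14}; Q = {10, 11, 12, 13, 14}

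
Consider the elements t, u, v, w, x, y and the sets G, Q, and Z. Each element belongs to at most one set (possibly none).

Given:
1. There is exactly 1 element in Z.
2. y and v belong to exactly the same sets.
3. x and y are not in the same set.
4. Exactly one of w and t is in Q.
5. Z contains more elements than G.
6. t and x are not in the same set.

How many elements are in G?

0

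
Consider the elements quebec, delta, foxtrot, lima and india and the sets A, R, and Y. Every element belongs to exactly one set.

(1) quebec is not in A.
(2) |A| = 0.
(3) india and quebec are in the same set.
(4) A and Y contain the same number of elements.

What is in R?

R = {delta, foxtrot, india, lima, quebec}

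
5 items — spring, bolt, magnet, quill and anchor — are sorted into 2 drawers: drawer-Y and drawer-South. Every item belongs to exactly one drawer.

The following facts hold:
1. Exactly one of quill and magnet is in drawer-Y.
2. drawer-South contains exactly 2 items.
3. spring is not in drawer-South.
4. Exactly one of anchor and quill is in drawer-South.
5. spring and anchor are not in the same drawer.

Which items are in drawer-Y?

drawer-Y = {bolt, quill, spring}

From (3): spring ∉ drawer-South.
Only one drawer left: spring ∈ drawer-Y.
(5): anchor ∉ drawer-Y.
Only one drawer left: anchor ∈ drawer-South.
(4) (exactly one): quill ∉ drawer-South.
Only one drawer left: quill ∈ drawer-Y.
(1) (exactly one): magnet ∉ drawer-Y.
Only one drawer left: magnet ∈ drawer-South.
(2): drawer-South already has 2, so the rest are out.
Only one drawer left: bolt ∈ drawer-Y.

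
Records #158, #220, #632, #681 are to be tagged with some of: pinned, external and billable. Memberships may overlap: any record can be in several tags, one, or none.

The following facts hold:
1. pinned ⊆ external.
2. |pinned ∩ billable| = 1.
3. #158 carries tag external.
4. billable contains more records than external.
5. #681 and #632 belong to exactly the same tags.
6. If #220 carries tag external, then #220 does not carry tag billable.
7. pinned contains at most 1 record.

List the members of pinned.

pinned = {#158}

From (3): #158 ∈ external.
Suppose #158 ∉ pinned: no assignment then satisfies all the clues, so #158 ∈ pinned.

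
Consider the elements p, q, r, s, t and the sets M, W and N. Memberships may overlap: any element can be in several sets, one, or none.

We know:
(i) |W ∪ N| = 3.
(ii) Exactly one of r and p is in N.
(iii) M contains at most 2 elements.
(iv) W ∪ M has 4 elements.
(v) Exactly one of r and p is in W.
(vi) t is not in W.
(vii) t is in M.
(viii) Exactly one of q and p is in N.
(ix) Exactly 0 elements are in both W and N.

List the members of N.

N = {p}

From (vi): t ∉ W.
From (vii): t ∈ M.
Suppose p ∉ N: no assignment then satisfies all the clues, so p ∈ N.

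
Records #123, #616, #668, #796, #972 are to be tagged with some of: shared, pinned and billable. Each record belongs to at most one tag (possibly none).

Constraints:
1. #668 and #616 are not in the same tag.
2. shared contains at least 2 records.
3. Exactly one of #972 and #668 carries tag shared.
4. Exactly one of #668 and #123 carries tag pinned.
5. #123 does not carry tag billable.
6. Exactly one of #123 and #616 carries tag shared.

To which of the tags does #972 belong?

From (5): #123 ∉ billable.
Suppose #972 ∉ shared: no assignment then satisfies all the clues, so #972 ∈ shared.

#972: shared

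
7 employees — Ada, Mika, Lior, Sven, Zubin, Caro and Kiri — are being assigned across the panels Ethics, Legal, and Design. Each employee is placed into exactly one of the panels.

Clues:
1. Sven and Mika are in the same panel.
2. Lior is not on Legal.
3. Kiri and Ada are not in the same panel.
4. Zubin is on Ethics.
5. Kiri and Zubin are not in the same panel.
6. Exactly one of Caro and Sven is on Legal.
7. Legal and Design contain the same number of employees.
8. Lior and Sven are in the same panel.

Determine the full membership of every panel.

Ethics = {Ada, Lior, Mika, Sven, Zubin}; Legal = {Caro}; Design = {Kiri}

From (2): Lior ∉ Legal.
From (4): Zubin ∈ Ethics.
(5): Kiri ∉ Ethics.
(8): Sven matches Lior: Sven ∉ Legal.
(1): Mika matches Sven: Mika ∉ Legal.
(6) (exactly one): Caro ∈ Legal.
Suppose Ada ∉ Ethics: no assignment then satisfies all the clues, so Ada ∈ Ethics.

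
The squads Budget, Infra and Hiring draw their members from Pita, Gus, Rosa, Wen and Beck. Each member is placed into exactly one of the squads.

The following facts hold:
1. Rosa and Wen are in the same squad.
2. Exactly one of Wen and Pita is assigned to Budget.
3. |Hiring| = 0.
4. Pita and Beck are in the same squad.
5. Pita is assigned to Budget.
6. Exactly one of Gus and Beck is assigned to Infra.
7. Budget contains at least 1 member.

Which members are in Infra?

Infra = {Gus, Rosa, Wen}

From (5): Pita ∈ Budget.
(2) (exactly one): Wen ∉ Budget.
(3): Hiring already has 0, so the rest are out.
(4): Beck matches Pita: Beck ∈ Budget.
(6) (exactly one): Gus ∈ Infra.
Only one squad left: Wen ∈ Infra.
(1): Rosa matches Wen: Rosa ∉ Budget.
(1): Rosa matches Wen: Rosa ∈ Infra.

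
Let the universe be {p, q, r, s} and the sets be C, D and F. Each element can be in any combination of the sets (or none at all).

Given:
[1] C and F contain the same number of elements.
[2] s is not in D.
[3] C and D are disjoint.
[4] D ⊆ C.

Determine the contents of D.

D = {}

From (2): s ∉ D.
Suppose p ∈ D: no assignment then satisfies all the clues, so p ∉ D.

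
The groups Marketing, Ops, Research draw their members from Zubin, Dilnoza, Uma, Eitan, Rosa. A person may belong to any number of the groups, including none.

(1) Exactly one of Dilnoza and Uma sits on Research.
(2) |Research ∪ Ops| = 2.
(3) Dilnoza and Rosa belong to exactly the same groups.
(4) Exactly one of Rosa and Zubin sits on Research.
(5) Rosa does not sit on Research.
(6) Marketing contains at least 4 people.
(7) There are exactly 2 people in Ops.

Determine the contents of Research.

From (5): Rosa ∉ Research.
(3): Dilnoza matches Rosa: Dilnoza ∉ Research.
(4) (exactly one): Zubin ∈ Research.
(1) (exactly one): Uma ∈ Research.
Suppose Eitan ∈ Research: no assignment then satisfies all the clues, so Eitan ∉ Research.

Research = {Uma, Zubin}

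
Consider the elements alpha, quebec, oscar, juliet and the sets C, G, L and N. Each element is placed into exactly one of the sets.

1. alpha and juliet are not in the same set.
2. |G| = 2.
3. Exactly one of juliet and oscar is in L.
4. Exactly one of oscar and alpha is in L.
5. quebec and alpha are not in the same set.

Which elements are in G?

G = {juliet, quebec}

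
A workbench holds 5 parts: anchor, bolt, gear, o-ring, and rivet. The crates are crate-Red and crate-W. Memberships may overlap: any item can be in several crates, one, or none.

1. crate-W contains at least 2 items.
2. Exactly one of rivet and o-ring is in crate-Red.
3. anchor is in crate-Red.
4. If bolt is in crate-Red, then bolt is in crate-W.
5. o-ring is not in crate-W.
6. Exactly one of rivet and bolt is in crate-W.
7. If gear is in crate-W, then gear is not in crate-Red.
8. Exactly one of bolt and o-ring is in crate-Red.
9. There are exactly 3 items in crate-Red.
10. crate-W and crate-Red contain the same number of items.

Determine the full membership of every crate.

crate-Red = {anchor, bolt, rivet}; crate-W = {anchor, bolt, gear}

From (3): anchor ∈ crate-Red.
From (5): o-ring ∉ crate-W.
Suppose anchor ∉ crate-W: no assignment then satisfies all the clues, so anchor ∈ crate-W.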